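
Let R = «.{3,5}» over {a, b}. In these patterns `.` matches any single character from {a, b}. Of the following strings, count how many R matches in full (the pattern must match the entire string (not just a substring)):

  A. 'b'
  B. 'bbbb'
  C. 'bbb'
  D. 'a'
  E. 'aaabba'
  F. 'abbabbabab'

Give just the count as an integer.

2

A → no match
B → match
C → match
D → no match
E → no match
F → no match
Total matched: 2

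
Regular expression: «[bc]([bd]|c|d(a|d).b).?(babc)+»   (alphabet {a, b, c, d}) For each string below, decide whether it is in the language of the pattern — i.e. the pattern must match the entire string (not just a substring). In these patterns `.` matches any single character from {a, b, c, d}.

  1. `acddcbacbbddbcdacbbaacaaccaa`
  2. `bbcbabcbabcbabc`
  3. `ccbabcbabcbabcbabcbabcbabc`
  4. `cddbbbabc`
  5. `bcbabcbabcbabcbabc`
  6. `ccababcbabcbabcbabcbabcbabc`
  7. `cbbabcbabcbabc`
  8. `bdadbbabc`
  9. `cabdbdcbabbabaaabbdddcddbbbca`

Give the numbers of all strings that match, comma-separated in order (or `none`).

1 → no match — must end with `babc`
2 → match
3 → match
4. `cddbbbabc` → match
5 → match
6 → match
7 → match
8. `bdadbbabc` → match
9 → no match — must end with `babc`

2, 3, 4, 5, 6, 7, 8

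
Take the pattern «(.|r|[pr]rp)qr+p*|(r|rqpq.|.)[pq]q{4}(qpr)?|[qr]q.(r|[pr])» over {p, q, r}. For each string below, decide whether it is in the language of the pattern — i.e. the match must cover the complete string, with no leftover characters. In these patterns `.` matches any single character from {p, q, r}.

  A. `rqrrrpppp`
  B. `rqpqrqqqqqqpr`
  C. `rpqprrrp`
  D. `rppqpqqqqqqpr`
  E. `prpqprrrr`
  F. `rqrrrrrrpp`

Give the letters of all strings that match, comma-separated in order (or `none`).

A → match
B → match
C → no match
D → no match
E → no match
F → match

A, B, F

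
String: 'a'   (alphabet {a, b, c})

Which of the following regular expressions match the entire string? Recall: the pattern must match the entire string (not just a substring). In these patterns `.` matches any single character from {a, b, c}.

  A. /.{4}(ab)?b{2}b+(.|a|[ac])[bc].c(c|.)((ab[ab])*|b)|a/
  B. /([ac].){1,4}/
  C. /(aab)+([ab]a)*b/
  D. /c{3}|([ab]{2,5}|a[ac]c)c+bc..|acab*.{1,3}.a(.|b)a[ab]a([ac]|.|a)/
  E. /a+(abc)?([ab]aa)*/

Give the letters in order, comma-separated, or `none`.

A, E

A → match
B → no match
C → no match — must start with 'aab'
D → no match
E → match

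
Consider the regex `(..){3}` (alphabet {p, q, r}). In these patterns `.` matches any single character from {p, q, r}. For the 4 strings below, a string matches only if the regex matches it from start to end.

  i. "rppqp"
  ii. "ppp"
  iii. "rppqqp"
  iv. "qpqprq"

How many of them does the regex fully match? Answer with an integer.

i. "rppqp" → no match
ii. "ppp" → no match
iii. "rppqqp" → match
iv. "qpqprq" → match
Total matched: 2

2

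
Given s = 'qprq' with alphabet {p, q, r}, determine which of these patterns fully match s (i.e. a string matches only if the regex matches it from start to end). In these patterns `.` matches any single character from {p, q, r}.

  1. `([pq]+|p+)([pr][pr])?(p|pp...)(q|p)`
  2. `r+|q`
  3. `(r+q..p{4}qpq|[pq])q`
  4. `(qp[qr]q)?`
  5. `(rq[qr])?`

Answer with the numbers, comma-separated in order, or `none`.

4

1 → no match
2 → no match
3 → no match
4 → match
5 → no match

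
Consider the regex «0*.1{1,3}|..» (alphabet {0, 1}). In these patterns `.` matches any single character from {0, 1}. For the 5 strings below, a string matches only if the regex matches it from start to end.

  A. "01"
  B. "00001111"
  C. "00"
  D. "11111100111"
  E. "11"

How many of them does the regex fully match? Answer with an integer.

A. "01" → match
B. "00001111" → match
C. "00" → match
D. "11111100111" → no match
E. "11" → match
Total matched: 4

4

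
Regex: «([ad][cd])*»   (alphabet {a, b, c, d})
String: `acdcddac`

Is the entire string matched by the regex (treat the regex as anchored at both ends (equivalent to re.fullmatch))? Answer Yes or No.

Yes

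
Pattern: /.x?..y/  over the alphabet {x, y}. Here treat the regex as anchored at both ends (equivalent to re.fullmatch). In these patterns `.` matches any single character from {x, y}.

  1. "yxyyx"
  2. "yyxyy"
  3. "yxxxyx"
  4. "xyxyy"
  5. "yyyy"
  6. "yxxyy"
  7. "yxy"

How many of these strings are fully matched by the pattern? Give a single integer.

2

1 → no match — must end with "y"
2 → no match
3 → no match — must end with "y"
4 → no match
5 → match
6 → match
7 → no match
Total matched: 2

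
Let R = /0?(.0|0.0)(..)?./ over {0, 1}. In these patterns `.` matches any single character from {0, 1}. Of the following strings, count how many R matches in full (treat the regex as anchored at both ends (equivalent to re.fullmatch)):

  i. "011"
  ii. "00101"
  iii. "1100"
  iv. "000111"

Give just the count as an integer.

i → no match
ii → match
iii → no match
iv → match
Total matched: 2

2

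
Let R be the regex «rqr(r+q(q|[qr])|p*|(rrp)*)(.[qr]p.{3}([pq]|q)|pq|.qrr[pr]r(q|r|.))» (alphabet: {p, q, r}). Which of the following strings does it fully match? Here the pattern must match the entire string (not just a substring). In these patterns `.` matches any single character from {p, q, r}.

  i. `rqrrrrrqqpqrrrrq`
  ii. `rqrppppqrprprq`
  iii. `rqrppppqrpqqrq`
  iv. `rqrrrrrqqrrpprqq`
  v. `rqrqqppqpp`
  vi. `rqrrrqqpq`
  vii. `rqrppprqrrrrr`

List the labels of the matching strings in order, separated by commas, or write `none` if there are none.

i, ii, iii, iv, v, vi, vii

i → match
ii → match
iii → match
iv → match
v → match
vi → match
vii → match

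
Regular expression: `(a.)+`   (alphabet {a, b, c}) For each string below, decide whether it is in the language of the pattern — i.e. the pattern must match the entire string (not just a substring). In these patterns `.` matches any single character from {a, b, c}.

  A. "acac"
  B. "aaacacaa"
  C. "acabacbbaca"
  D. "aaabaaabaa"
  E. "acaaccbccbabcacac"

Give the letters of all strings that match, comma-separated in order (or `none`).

A. "acac" → match
B. "aaacacaa" → match
C. "acabacbbaca" → no match
D. "aaabaaabaa" → match
E → no match

A, B, D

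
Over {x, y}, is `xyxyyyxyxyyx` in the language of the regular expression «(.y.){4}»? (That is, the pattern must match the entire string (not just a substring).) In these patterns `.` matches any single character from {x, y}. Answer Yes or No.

Yes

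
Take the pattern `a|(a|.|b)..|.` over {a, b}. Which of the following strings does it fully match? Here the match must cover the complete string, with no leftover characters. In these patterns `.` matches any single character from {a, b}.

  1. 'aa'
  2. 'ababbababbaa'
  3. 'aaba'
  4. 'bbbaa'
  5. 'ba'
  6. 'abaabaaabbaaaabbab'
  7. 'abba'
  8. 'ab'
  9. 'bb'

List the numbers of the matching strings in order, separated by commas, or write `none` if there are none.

1 → no match
2 → no match
3 → no match
4 → no match
5 → no match
6 → no match
7 → no match
8 → no match
9 → no match

none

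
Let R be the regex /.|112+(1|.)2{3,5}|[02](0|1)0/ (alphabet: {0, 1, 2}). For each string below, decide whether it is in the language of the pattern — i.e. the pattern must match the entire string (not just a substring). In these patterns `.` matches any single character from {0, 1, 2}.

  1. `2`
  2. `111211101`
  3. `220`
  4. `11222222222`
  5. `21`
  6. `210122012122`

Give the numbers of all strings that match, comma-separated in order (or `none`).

1, 4

1. `2` → match
2. `111211101` → no match
3. `220` → no match
4. `11222222222` → match
5. `21` → no match
6. `210122012122` → no match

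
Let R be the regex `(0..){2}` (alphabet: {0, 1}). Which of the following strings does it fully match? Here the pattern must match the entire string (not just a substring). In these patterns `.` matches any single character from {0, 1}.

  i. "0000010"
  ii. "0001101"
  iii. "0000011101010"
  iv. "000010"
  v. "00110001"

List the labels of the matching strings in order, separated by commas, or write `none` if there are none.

i → no match
ii → no match
iii → no match
iv → match
v → no match

iv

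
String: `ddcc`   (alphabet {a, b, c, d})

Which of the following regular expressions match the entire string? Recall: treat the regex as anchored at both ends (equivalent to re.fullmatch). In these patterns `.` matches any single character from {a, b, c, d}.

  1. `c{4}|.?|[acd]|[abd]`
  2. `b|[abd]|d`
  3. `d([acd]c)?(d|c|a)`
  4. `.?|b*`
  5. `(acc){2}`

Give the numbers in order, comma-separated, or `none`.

3

1 → no match
2 → no match
3 → match
4 → no match
5 → no match — must start with `acc`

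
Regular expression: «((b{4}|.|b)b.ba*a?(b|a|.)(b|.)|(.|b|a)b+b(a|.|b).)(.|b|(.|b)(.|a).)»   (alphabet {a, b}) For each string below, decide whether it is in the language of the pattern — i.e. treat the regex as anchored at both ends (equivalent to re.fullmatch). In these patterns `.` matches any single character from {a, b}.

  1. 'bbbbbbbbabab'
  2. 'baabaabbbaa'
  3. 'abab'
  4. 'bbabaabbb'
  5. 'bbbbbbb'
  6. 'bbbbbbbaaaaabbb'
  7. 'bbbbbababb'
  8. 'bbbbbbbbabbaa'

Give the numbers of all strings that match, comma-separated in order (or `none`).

1, 4, 5, 6, 7, 8

1. 'bbbbbbbbabab' → match
2. 'baabaabbbaa' → no match
3. 'abab' → no match
4. 'bbabaabbb' → match
5. 'bbbbbbb' → match
6 → match
7. 'bbbbbababb' → match
8 → match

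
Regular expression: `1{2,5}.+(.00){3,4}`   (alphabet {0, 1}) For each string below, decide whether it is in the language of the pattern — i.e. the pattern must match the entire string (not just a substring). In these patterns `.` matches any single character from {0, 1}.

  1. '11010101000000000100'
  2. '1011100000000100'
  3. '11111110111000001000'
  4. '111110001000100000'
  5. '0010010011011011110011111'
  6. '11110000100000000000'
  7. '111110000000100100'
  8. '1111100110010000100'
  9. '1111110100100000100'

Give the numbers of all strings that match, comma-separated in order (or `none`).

1, 4, 6, 7, 9

1 → match
2 → no match
3 → no match
4 → match
5 → no match — must start with '1'
6 → match
7 → match
8 → no match
9 → match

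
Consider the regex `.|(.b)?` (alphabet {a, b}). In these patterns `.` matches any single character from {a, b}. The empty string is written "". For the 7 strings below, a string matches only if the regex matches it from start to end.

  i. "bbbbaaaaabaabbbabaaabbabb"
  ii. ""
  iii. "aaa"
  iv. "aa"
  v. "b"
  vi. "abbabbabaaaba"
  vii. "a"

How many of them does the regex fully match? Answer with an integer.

i → no match
ii. "" → match
iii. "aaa" → no match
iv. "aa" → no match
v. "b" → match
vi → no match
vii. "a" → match
Total matched: 3

3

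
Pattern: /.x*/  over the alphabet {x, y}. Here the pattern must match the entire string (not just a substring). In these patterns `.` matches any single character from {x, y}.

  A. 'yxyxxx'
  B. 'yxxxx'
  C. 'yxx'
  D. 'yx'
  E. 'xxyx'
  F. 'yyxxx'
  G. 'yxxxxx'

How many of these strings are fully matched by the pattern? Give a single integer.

4

A → no match
B → match
C → match
D → match
E → no match
F → no match
G → match
Total matched: 4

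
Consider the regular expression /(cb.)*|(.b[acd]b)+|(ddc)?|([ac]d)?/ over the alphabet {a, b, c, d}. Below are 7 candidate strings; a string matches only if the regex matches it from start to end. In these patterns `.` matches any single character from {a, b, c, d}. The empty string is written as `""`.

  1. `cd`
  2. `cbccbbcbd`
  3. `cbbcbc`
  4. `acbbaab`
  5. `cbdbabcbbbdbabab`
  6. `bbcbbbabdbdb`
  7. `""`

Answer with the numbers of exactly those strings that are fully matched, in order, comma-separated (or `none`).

1, 2, 3, 5, 6, 7

1 → match
2 → match
3 → match
4 → no match
5 → match
6 → match
7 → match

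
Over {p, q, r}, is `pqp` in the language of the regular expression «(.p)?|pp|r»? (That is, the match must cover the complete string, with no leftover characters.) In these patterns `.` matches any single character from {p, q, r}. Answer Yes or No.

No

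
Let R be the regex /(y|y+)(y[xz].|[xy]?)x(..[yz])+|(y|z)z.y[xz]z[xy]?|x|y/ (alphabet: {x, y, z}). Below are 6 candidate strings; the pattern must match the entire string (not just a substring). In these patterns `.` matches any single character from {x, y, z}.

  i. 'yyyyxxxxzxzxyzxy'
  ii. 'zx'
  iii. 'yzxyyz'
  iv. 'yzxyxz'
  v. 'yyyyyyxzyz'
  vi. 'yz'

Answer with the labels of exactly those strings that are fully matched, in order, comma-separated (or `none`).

iv, v

i → no match
ii → no match
iii → no match
iv → match
v → match
vi → no match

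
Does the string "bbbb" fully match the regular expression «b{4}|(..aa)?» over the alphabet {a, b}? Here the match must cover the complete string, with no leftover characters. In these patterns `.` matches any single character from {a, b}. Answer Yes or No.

Yes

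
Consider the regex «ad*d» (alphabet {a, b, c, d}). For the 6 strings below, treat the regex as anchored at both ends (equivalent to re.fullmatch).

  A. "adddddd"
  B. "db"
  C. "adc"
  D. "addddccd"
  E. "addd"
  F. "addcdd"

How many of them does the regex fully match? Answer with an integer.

A → match
B → no match — must start with "a"
C → no match — must end with "d"
D → no match
E → match
F → no match
Total matched: 2

2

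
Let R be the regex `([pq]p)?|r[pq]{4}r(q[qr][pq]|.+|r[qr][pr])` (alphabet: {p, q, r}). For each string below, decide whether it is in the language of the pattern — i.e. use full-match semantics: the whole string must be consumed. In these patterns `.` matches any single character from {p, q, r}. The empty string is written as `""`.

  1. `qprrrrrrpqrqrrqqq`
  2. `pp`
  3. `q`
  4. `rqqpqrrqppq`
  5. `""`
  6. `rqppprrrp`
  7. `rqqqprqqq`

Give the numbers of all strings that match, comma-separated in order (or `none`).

2, 4, 5, 6, 7

1 → no match
2 → match
3 → no match
4 → match
5 → match
6 → match
7 → match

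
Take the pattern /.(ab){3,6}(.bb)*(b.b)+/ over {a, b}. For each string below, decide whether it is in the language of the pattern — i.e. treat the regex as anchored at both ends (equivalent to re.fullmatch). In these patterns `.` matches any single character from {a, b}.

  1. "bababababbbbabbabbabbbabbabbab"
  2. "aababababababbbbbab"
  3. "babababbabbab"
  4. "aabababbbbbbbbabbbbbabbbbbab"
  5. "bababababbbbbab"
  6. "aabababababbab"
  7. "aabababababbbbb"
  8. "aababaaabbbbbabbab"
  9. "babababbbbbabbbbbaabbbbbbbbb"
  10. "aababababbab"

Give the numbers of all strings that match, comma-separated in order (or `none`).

1 → match
2 → match
3 → match
4 → match
5 → match
6 → match
7 → match
8 → no match
9 → no match
10. "aababababbab" → match

1, 2, 3, 4, 5, 6, 7, 10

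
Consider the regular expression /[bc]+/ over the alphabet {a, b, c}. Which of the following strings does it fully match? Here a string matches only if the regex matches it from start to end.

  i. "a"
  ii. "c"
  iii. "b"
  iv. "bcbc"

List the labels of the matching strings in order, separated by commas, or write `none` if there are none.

ii, iii, iv

i. "a" → no match
ii. "c" → match
iii. "b" → match
iv. "bcbc" → match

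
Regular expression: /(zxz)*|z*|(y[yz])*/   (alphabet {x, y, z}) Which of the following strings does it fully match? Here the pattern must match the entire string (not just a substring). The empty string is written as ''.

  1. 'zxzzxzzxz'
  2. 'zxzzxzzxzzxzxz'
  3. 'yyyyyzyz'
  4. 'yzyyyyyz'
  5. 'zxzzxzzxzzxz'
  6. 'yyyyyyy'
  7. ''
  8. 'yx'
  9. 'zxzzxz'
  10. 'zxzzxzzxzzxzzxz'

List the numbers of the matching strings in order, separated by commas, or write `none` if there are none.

1, 3, 4, 5, 7, 9, 10

1. 'zxzzxzzxz' → match
2 → no match
3. 'yyyyyzyz' → match
4. 'yzyyyyyz' → match
5. 'zxzzxzzxzzxz' → match
6. 'yyyyyyy' → no match
7. '' → match
8. 'yx' → no match
9. 'zxzzxz' → match
10 → match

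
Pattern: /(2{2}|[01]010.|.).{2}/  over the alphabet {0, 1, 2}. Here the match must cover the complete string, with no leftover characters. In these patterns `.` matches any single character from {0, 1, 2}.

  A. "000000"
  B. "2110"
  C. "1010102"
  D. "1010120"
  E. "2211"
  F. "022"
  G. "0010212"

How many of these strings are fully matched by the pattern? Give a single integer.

5

A → no match
B → no match
C → match
D → match
E → match
F → match
G → match
Total matched: 5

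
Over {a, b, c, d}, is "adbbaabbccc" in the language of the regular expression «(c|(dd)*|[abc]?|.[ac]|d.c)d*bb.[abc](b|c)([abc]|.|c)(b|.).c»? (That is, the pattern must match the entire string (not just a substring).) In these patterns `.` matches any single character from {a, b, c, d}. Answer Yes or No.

Yes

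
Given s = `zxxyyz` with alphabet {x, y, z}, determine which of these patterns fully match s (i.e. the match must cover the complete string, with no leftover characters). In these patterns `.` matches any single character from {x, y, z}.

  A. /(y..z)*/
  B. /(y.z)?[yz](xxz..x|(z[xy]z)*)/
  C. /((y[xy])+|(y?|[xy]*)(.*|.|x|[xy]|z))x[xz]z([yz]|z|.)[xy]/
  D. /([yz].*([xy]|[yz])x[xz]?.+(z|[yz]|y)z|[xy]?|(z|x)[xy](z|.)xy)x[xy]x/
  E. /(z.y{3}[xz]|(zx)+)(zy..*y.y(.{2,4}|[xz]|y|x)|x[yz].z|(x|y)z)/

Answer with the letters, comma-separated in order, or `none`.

A → no match
B → no match
C → no match
D → no match — must end with `x`
E → match

E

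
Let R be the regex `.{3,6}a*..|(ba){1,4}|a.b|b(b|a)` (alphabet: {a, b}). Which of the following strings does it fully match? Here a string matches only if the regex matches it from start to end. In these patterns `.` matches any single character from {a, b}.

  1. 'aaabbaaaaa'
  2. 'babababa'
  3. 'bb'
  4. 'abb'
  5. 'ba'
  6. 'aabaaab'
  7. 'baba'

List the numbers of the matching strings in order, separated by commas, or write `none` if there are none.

1. 'aaabbaaaaa' → match
2. 'babababa' → match
3. 'bb' → match
4. 'abb' → match
5. 'ba' → match
6. 'aabaaab' → match
7. 'baba' → match

1, 2, 3, 4, 5, 6, 7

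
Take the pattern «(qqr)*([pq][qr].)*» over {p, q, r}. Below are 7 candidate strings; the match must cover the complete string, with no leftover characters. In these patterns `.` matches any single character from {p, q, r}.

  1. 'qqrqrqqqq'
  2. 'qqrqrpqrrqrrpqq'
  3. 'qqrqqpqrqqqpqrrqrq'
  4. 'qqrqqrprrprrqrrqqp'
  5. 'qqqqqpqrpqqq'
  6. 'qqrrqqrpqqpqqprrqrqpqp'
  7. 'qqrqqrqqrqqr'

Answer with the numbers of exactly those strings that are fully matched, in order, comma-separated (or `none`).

1 → match
2 → match
3 → match
4 → match
5 → match
6 → no match
7 → match

1, 2, 3, 4, 5, 7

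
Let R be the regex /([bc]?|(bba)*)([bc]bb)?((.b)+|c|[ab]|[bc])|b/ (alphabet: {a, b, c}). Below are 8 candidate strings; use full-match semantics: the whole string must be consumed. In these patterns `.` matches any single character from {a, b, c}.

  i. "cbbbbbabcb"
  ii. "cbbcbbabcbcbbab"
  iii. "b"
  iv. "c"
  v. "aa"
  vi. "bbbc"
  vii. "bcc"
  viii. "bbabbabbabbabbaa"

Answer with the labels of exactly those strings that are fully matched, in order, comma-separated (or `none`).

i → match
ii → no match
iii → match
iv → match
v → no match
vi → match
vii → no match
viii → match

i, iii, iv, vi, viii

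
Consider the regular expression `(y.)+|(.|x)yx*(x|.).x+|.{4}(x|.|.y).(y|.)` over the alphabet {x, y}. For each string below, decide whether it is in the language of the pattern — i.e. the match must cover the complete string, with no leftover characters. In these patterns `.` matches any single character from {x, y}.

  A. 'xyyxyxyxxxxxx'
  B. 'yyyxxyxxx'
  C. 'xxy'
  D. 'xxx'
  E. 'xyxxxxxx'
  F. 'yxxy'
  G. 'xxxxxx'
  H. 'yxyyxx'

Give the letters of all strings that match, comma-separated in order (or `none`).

E

A → no match
B → no match
C → no match
D → no match
E → match
F → no match
G → no match
H → no match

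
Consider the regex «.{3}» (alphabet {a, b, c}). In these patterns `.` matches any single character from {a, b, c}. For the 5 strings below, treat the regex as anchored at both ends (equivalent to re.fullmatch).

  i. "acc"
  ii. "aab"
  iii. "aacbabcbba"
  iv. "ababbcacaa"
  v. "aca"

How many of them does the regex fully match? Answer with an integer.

3

i → match
ii → match
iii → no match
iv → no match
v → match
Total matched: 3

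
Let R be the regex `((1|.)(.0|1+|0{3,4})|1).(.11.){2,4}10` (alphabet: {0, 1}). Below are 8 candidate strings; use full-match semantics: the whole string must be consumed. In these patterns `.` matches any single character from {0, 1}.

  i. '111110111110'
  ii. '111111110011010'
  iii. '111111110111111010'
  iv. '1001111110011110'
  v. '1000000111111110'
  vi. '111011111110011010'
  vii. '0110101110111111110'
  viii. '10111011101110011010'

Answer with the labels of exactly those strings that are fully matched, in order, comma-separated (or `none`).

i, ii, iii, iv, v, vi, viii

i → match
ii → match
iii → match
iv → match
v → match
vi → match
vii → no match
viii → match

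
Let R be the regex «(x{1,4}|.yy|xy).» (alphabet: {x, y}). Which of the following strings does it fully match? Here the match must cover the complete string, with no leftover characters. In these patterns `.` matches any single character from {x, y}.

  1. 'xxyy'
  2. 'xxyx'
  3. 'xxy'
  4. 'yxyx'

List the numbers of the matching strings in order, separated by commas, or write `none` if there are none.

1 → no match
2 → no match
3 → match
4 → no match

3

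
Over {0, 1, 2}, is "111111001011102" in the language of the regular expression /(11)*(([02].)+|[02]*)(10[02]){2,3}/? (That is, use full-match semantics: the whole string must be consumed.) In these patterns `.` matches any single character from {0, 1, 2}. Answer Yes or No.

No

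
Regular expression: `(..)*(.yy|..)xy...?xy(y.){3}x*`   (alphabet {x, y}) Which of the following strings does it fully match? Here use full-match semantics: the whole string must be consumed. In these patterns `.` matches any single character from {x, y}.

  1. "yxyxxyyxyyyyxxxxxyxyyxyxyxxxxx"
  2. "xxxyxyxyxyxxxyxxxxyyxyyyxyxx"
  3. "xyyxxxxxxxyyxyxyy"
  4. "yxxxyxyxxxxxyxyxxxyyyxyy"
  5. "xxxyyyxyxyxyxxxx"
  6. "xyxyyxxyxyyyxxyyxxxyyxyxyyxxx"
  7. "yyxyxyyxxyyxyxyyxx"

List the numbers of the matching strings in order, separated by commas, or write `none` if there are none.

1 → no match
2 → no match
3 → no match
4 → no match
5 → no match
6 → no match
7 → match

7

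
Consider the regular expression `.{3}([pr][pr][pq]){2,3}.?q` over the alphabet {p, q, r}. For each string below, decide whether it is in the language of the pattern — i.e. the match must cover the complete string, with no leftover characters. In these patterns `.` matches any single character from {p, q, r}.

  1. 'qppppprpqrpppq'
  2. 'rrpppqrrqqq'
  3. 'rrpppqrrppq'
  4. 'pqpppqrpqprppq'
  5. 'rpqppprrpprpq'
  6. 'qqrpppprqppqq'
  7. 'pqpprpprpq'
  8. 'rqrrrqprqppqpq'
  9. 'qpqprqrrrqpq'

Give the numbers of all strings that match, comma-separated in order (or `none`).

1, 2, 3, 4, 5, 6, 7, 8

1 → match
2. 'rrpppqrrqqq' → match
3. 'rrpppqrrppq' → match
4 → match
5 → match
6 → match
7. 'pqpprpprpq' → match
8 → match
9. 'qpqprqrrrqpq' → no match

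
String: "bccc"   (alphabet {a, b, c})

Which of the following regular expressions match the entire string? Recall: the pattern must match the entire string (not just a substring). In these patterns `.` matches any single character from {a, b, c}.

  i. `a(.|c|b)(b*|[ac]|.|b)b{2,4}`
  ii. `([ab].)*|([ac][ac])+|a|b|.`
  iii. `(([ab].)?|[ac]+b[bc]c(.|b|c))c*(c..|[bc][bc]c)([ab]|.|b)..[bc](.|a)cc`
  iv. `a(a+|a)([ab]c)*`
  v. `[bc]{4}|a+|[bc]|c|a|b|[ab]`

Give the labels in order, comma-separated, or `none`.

v

i → no match — must start with "a"
ii → no match
iii → no match
iv → no match — must start with "aa"
v → match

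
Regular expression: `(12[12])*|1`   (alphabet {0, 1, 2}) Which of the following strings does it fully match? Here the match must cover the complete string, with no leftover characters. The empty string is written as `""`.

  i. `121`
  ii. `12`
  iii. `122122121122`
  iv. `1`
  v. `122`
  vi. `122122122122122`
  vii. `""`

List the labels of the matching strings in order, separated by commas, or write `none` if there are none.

i → match
ii → no match
iii → match
iv → match
v → match
vi → match
vii → match

i, iii, iv, v, vi, vii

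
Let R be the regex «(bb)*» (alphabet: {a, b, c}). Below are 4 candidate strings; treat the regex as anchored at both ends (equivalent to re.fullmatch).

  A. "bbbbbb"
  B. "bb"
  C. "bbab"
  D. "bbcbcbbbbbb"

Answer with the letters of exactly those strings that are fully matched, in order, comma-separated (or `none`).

A. "bbbbbb" → match
B. "bb" → match
C. "bbab" → no match
D. "bbcbcbbbbbb" → no match

A, B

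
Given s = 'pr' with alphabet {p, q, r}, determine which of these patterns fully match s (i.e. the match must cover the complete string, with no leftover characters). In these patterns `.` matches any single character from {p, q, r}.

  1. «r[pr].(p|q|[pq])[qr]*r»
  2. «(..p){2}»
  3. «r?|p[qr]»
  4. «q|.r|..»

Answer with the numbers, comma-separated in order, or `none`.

3, 4

1 → no match — must start with 'r'
2 → no match — must end with 'p'
3 → match
4 → match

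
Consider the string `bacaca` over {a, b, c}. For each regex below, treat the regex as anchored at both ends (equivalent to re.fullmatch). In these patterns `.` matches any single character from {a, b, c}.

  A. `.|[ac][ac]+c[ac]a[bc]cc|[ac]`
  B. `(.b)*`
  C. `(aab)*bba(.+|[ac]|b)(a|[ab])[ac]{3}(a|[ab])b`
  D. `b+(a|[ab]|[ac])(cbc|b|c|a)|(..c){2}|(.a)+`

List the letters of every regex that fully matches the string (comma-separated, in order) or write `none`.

D

A → no match
B → no match
C → no match — must end with `b`
D → match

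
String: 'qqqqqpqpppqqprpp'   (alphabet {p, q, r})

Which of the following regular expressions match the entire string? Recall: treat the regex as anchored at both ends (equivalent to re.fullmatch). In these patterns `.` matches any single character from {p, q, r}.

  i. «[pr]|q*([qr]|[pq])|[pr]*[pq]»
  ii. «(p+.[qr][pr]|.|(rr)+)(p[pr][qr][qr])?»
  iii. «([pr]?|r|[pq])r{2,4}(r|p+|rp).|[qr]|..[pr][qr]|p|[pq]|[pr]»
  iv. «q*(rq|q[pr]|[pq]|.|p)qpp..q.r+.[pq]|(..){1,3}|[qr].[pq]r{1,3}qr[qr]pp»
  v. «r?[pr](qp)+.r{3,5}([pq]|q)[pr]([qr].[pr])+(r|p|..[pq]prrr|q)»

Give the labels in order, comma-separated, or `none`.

iv

i → no match
ii → no match
iii → no match
iv → match
v → no match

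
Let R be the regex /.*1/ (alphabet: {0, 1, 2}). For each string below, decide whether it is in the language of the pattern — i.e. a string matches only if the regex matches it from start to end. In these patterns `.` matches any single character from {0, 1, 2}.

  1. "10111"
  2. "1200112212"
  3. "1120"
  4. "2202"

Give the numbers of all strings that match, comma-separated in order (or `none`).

1. "10111" → match
2. "1200112212" → no match — must end with "1"
3. "1120" → no match — must end with "1"
4. "2202" → no match — must end with "1"

1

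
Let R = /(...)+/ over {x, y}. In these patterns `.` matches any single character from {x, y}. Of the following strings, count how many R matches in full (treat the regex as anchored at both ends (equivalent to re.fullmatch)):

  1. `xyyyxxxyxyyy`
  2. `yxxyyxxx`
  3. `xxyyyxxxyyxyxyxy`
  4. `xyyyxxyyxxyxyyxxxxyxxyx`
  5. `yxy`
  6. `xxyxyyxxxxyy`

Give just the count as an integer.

3

1. `xyyyxxxyxyyy` → match
2. `yxxyyxxx` → no match
3 → no match
4 → no match
5. `yxy` → match
6. `xxyxyyxxxxyy` → match
Total matched: 3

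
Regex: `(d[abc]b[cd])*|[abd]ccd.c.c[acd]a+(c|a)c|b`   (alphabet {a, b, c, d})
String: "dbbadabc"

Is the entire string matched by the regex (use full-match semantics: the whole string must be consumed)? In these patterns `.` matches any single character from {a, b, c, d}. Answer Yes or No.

No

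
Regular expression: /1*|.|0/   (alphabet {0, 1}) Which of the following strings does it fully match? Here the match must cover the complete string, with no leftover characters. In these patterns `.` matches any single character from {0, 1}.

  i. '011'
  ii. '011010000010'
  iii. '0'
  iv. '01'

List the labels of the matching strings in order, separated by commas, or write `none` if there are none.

iii

i. '011' → no match
ii. '011010000010' → no match
iii. '0' → match
iv. '01' → no match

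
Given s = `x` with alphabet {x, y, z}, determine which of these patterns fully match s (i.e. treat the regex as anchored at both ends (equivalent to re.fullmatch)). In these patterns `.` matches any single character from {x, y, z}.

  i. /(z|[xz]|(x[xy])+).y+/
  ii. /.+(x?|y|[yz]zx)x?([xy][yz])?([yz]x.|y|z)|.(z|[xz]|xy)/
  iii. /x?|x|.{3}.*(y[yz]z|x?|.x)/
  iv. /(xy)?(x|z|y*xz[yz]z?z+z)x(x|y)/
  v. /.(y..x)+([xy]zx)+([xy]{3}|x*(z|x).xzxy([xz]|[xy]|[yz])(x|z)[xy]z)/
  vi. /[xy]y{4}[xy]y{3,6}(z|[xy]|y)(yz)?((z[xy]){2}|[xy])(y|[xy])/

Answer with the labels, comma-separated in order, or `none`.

iii

i → no match — must end with `y`
ii → no match
iii → match
iv → no match
v → no match
vi → no match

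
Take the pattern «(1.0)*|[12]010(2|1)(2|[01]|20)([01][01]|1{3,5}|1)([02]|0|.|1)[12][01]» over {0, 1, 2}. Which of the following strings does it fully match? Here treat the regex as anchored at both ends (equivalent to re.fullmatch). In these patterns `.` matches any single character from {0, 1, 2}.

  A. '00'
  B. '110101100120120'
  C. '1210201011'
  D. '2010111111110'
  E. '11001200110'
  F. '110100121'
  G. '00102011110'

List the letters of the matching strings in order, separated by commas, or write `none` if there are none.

D

A → no match
B → no match
C → no match
D → match
E → no match
F → no match
G → no match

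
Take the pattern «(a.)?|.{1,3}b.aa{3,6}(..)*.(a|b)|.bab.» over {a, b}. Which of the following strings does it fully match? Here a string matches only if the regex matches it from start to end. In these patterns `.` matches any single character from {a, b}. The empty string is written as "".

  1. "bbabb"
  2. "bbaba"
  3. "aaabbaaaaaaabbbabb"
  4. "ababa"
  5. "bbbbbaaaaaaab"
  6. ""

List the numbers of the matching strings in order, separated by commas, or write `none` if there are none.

1 → match
2 → match
3 → match
4 → match
5 → match
6 → match

1, 2, 3, 4, 5, 6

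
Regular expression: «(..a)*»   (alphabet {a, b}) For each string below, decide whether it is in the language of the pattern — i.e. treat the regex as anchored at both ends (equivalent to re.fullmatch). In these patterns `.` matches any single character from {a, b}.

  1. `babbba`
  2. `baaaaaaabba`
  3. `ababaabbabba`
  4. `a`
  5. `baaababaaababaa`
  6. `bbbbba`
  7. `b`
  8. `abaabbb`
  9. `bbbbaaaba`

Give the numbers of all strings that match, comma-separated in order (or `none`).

1 → no match
2 → no match
3 → match
4 → no match
5 → match
6 → no match
7 → no match
8 → no match
9 → no match

3, 5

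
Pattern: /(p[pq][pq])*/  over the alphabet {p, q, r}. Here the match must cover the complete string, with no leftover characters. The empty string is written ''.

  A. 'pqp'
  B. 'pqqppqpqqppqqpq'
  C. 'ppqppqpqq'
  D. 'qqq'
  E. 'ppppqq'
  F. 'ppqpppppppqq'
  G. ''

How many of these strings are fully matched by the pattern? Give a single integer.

A → match
B → no match
C → match
D → no match
E → match
F → match
G → match
Total matched: 5

5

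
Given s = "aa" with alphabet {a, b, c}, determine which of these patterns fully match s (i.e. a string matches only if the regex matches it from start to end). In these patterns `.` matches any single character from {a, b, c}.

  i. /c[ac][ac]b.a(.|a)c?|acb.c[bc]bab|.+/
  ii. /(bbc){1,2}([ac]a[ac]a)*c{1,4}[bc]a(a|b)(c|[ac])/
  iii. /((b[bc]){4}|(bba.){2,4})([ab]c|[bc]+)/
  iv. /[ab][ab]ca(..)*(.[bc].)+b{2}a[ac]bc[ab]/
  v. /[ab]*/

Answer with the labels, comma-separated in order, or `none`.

i → match
ii → no match — must start with "bbc"
iii → no match
iv → no match
v → match

i, v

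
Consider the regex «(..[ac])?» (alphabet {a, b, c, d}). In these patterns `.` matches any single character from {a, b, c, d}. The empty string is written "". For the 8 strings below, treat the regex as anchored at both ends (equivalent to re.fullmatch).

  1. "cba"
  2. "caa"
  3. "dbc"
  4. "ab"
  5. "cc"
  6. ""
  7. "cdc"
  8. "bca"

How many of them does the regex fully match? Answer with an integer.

6

1 → match
2 → match
3 → match
4 → no match
5 → no match
6 → match
7 → match
8 → match
Total matched: 6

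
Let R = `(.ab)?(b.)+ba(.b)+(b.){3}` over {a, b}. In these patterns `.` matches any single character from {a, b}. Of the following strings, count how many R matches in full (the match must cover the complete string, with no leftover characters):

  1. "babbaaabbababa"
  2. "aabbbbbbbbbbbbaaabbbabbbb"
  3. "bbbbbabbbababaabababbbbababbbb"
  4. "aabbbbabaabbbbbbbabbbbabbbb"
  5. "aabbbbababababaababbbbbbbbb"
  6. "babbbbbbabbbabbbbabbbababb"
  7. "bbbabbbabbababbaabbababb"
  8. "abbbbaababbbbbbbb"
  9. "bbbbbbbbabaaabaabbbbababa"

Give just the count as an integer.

2

1 → no match
2 → no match
3 → no match
4 → match
5 → match
6 → no match
7 → no match
8 → no match
9 → no match
Total matched: 2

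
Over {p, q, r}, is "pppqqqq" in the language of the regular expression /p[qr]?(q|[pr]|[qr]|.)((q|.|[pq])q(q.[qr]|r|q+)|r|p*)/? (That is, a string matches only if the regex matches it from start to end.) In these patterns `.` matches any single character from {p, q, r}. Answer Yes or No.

Yes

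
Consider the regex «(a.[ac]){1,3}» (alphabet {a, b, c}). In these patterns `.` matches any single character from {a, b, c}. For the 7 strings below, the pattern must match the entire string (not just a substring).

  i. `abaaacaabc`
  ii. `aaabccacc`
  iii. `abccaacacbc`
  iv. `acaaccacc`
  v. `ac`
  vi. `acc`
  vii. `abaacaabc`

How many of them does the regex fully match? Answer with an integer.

i. `abaaacaabc` → no match
ii. `aaabccacc` → no match
iii. `abccaacacbc` → no match
iv. `acaaccacc` → match
v. `ac` → no match
vi. `acc` → match
vii. `abaacaabc` → match
Total matched: 3

3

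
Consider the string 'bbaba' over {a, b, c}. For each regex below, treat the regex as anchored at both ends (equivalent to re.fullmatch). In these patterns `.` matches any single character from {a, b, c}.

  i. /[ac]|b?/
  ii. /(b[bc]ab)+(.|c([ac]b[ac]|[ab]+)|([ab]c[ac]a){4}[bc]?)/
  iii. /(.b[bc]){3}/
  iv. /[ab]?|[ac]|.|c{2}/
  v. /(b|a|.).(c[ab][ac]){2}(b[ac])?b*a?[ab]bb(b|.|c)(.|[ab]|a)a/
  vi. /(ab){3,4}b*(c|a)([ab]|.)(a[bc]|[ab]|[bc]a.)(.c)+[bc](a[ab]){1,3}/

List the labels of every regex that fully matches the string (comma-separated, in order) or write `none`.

i → no match
ii → match
iii → no match
iv → no match
v → no match
vi → no match — must start with 'ab'

ii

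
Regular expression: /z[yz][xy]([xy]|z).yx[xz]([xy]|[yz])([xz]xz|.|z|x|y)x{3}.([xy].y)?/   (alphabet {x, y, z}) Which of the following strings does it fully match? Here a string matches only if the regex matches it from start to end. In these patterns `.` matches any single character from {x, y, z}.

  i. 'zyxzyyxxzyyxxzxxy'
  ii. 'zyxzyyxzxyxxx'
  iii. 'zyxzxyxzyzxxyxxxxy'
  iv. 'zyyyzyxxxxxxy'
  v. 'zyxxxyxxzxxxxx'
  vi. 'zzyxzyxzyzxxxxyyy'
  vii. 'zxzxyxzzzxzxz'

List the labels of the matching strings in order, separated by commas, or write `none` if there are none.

v, vi

i → no match
ii → no match
iii → no match
iv → no match
v → match
vi → match
vii → no match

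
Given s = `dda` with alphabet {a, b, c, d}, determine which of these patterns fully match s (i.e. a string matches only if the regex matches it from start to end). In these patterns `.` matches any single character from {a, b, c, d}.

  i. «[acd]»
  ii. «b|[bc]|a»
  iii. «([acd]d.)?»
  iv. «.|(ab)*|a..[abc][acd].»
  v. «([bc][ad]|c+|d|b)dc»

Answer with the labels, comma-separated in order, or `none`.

i → no match
ii → no match
iii → match
iv → no match
v → no match — must end with `dc`

iii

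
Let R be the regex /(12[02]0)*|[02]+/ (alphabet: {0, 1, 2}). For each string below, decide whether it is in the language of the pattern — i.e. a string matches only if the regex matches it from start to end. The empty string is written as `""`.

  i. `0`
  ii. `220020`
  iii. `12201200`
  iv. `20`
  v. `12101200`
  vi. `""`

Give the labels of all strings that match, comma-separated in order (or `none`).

i → match
ii → match
iii → match
iv → match
v → no match
vi → match

i, ii, iii, iv, vi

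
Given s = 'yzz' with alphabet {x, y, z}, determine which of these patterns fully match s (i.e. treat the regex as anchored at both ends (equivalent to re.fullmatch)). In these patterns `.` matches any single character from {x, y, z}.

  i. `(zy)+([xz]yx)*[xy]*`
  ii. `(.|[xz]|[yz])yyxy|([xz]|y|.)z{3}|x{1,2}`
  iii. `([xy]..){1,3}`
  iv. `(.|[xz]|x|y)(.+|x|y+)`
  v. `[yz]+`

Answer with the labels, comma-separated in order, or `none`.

i → no match — must start with 'zy'
ii → no match
iii → match
iv → match
v → match

iii, iv, v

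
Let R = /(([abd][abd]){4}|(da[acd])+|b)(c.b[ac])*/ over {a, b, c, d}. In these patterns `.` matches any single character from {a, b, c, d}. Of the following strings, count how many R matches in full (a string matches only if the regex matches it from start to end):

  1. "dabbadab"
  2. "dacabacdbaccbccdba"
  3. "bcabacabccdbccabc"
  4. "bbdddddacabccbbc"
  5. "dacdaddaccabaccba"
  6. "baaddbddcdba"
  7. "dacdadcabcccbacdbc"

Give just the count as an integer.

6

1. "dabbadab" → match
2 → no match
3 → match
4 → match
5 → match
6. "baaddbddcdba" → match
7 → match
Total matched: 6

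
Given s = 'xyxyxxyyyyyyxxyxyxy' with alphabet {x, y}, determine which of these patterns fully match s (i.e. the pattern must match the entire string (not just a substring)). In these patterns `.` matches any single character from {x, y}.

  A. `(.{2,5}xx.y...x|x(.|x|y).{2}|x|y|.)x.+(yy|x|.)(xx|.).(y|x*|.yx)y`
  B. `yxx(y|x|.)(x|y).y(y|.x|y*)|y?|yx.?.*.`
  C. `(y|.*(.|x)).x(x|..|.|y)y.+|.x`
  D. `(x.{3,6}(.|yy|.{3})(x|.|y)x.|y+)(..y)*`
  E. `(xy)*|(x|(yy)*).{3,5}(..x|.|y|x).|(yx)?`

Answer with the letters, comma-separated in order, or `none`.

A → match
B → no match
C → match
D → no match
E → no match

A, C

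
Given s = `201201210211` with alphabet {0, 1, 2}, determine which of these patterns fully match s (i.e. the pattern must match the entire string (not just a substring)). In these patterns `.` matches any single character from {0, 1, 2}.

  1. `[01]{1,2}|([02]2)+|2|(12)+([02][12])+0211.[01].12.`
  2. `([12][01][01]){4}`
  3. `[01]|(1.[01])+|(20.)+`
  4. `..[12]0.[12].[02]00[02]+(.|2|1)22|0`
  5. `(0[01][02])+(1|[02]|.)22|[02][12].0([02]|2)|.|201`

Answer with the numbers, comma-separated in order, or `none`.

2

1 → no match
2 → match
3 → no match
4 → no match
5 → no match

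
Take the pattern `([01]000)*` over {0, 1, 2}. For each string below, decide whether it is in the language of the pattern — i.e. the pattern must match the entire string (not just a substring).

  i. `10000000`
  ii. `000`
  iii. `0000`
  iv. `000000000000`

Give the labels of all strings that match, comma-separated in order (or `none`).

i, iii, iv

i → match
ii → no match
iii → match
iv → match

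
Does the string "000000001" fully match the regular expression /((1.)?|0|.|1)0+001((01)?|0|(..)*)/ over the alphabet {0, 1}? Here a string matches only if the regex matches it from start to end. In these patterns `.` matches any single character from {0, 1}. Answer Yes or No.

Yes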